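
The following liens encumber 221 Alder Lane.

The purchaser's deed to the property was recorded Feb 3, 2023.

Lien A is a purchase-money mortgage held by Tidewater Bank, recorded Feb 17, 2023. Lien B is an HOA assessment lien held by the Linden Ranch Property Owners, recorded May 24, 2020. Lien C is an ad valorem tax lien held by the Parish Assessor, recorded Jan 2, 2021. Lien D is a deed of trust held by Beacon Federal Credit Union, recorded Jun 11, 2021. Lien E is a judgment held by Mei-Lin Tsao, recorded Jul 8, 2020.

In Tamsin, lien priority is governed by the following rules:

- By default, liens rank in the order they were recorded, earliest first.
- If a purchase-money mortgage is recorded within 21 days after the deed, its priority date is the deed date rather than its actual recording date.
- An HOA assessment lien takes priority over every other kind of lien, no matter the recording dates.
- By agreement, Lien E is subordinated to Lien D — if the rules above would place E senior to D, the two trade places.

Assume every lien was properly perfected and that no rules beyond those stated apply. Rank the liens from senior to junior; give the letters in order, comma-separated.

B, D, C, E, A

Effective dates: A relates back to the deed date Feb 3, 2023.
B is an HOA assessment lien and takes priority over every other lien.
Among the remaining liens, by effective date: E (Jul 8, 2020), C (Jan 2, 2021), D (Jun 11, 2021), A (Feb 3, 2023).
Because E would otherwise rank above D, the subordination swaps them.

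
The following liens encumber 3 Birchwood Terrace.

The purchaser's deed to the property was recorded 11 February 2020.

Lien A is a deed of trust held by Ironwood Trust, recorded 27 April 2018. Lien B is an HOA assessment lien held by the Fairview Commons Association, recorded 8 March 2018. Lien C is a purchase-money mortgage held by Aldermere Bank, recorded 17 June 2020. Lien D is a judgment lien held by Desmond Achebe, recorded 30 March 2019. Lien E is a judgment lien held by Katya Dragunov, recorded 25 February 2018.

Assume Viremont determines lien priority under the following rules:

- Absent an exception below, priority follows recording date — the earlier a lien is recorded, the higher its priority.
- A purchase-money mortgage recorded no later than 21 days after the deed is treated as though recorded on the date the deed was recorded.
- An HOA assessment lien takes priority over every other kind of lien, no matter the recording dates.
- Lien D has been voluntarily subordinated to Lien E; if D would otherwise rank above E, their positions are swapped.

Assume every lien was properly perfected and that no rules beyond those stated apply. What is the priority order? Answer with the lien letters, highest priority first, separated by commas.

Effective dates: C missed the 21-day window (127 days after the deed), so its recording date stands.
B is an HOA assessment lien and takes priority over every other lien.
Remaining liens by effective date: E (25 February 2018), A (27 April 2018), D (30 March 2019), C (17 June 2020).
D is already junior to E, so the subordination agreement changes nothing.

B, E, A, D, C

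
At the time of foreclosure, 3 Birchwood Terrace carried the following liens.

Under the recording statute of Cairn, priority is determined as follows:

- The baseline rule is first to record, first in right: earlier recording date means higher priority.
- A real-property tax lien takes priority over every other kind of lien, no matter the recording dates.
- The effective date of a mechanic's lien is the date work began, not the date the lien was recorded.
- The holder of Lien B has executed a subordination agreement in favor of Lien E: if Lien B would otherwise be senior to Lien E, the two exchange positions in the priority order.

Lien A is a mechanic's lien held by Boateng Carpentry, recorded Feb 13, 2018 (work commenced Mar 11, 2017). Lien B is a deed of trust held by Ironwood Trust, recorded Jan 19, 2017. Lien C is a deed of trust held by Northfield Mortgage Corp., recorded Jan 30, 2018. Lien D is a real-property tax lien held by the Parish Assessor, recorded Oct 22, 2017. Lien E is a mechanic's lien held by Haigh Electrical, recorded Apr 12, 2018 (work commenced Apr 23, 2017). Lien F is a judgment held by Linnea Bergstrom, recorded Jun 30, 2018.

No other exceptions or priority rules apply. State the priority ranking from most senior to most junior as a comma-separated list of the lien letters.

D, E, A, B, C, F

Effective dates after the stated exceptions: A relates back to Mar 11, 2017 (work commenced); E relates back to Apr 23, 2017 (work commenced).
D is a real-property tax lien and takes priority over every other lien.
Ordering the rest by effective date: B (Jan 19, 2017), A (Mar 11, 2017), E (Apr 23, 2017), C (Jan 30, 2018), F (Jun 30, 2018).
B is senior to E before the subordination, so the two trade places.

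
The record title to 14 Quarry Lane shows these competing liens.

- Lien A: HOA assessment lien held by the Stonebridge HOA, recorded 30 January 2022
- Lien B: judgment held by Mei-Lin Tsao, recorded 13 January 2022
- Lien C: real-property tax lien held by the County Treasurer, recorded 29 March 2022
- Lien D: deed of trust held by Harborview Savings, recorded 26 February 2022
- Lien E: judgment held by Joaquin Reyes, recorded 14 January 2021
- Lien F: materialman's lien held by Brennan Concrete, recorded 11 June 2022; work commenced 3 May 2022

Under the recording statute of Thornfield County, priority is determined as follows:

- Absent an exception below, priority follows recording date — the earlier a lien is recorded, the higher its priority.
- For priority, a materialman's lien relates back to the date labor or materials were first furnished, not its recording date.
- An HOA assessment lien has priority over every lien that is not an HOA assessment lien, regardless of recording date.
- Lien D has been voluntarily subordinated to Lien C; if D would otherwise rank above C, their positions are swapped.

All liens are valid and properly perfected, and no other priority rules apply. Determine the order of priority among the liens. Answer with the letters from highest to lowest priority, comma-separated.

Effective dates: F is treated as recorded 3 May 2022, the work-commencement date.
As an HOA assessment lien, A is senior to every other lien.
Among the remaining liens, by effective date: E (14 January 2021), B (13 January 2022), D (26 February 2022), C (29 March 2022), F (3 May 2022).
Because D would otherwise rank above C, the subordination swaps them.

A, E, B, C, D, F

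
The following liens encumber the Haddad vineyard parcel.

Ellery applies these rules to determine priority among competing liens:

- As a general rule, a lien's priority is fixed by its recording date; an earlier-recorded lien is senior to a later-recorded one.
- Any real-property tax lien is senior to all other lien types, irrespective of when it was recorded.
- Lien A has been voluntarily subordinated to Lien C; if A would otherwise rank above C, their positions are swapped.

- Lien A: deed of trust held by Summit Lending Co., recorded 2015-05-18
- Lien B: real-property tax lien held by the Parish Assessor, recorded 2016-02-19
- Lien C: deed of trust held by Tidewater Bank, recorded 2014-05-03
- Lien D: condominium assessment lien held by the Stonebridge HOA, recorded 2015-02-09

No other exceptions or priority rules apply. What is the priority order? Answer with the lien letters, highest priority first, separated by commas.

As a real-property tax lien, B is senior to every other lien.
Among the remaining liens, by effective date: C (2014-05-03), D (2015-02-09), A (2015-05-18).
A already ranks below C; the subordination has no effect.

B, C, D, A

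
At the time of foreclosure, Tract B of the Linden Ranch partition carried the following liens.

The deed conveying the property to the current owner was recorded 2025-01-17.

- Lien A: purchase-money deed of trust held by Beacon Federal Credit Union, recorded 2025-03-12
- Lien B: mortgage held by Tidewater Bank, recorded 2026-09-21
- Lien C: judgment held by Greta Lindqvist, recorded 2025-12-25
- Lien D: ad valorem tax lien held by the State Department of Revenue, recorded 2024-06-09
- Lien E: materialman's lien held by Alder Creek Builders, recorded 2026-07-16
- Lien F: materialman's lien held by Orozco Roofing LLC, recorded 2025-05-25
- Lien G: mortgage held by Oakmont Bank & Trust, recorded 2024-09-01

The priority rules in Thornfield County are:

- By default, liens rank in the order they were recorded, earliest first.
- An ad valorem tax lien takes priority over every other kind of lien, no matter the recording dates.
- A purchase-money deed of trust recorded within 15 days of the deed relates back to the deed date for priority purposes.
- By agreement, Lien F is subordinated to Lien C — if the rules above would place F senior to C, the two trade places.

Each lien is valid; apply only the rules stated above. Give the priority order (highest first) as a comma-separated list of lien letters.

D, G, A, C, F, E, B

Effective dates: A was recorded 54 days after the deed, outside the 15-day window, so it keeps its recording date.
D is an ad valorem tax lien and takes priority over every other lien.
The other liens, earliest effective date first: G (2024-09-01), A (2025-03-12), F (2025-05-25), C (2025-12-25), E (2026-07-16), B (2026-09-21).
Because F would otherwise rank above C, the subordination swaps them.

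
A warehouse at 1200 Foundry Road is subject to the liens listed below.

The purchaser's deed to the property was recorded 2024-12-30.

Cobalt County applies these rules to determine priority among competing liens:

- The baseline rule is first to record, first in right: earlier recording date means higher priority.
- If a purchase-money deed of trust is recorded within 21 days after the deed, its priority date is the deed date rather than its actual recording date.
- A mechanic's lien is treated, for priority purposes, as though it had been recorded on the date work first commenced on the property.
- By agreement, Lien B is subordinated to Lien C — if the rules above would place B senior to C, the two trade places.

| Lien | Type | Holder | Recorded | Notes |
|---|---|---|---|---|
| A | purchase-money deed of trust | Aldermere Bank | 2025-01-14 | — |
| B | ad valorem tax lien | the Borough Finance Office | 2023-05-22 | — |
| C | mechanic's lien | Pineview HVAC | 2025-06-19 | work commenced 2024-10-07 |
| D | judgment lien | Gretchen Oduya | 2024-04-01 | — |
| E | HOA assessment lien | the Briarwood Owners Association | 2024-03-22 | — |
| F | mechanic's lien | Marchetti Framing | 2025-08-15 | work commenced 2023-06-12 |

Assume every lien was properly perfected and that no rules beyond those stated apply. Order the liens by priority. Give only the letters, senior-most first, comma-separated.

C, F, E, D, B, A

First, effective dates: A relates back to the deed date 2024-12-30; C's effective date is 2024-10-07, when work began; F's effective date is 2023-06-12, when work began.
Ordering by effective date: B (2023-05-22), F (2023-06-12), E (2024-03-22), D (2024-04-01), C (2024-10-07), A (2024-12-30).
B is senior to C before the subordination, so the two trade places.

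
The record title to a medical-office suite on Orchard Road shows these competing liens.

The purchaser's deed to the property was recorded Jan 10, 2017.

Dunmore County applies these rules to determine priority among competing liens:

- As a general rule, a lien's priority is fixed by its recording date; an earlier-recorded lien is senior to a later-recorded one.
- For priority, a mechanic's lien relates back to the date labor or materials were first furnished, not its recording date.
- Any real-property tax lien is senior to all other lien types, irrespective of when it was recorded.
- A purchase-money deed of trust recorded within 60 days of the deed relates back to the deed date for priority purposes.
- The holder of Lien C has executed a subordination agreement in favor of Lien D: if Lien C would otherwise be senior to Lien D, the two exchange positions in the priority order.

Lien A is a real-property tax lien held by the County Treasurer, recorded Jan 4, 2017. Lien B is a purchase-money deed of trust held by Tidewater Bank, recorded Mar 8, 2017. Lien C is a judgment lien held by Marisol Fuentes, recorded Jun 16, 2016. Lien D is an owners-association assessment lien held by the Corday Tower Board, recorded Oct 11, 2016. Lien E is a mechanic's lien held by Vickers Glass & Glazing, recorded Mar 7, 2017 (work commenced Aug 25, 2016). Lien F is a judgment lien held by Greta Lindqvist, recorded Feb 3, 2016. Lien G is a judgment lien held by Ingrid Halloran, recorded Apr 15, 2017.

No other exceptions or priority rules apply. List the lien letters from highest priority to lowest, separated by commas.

Adjusting effective dates: B relates back to the deed date Jan 10, 2017; E's effective date is Aug 25, 2016, when work began.
A is a real-property tax lien and takes priority over every other lien.
Remaining liens by effective date: F (Feb 3, 2016), C (Jun 16, 2016), E (Aug 25, 2016), D (Oct 11, 2016), B (Jan 10, 2017), G (Apr 15, 2017).
The subordination applies — C was senior to D — so C and D swap.

A, F, D, E, C, B, G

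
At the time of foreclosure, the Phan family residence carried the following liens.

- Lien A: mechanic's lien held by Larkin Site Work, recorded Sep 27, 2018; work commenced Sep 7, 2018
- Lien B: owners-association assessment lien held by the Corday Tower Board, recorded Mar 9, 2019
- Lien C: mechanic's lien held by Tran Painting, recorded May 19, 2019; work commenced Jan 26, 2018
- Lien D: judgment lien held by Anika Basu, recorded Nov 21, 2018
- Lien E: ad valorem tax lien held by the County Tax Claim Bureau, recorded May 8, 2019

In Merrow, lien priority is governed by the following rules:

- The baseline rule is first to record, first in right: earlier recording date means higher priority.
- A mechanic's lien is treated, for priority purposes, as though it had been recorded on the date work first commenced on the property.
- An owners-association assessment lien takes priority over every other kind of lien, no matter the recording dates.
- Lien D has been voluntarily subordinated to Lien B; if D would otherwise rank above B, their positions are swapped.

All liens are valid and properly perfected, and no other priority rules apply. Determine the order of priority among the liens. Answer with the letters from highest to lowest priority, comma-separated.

Effective dates after the stated exceptions: A relates back to Sep 7, 2018 (work commenced); C relates back to Jan 26, 2018 (work commenced).
B, as an owners-association assessment lien, has superpriority and ranks first.
Remaining liens by effective date: C (Jan 26, 2018), A (Sep 7, 2018), D (Nov 21, 2018), E (May 8, 2019).
D is already junior to B, so the subordination agreement changes nothing.

B, C, A, D, E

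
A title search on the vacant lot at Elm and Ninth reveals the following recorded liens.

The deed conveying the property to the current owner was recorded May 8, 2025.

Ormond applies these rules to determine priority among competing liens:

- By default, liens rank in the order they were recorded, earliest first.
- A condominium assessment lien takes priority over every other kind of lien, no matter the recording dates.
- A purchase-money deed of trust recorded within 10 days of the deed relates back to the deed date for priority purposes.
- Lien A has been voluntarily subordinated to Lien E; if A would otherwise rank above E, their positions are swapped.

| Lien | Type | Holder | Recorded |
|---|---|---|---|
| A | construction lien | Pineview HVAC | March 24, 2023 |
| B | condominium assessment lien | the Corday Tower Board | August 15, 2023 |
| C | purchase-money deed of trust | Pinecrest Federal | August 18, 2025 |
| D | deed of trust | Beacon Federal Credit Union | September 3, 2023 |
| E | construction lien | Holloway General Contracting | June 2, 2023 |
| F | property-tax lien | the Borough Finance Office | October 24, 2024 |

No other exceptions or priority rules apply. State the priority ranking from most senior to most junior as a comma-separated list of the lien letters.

B, E, A, D, F, C

Effective dates after the stated exceptions: C missed the 10-day window (102 days after the deed), so its recording date stands.
B, as a condominium assessment lien, has superpriority and ranks first.
Remaining liens by effective date: A (March 24, 2023), E (June 2, 2023), D (September 3, 2023), F (October 24, 2024), C (August 18, 2025).
A is senior to E before the subordination, so the two trade places.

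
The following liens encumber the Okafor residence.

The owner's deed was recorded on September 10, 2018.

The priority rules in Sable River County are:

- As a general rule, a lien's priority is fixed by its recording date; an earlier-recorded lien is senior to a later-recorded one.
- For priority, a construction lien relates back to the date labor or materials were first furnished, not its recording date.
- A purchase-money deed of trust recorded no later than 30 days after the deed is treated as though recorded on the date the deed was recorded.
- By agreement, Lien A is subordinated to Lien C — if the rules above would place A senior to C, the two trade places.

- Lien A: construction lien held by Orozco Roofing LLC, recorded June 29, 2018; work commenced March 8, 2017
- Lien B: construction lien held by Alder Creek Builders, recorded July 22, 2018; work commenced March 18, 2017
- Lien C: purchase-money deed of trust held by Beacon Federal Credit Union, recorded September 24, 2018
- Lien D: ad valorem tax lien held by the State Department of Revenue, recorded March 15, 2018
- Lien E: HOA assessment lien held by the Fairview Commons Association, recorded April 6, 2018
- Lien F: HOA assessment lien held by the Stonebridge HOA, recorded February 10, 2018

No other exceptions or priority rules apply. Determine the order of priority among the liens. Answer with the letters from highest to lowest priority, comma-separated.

Effective dates after the stated exceptions: A is treated as recorded March 8, 2017, the work-commencement date; B is treated as recorded March 18, 2017, the work-commencement date; C's effective date is the deed date, September 10, 2018.
Sorted by effective date: A (March 8, 2017), B (March 18, 2017), F (February 10, 2018), D (March 15, 2018), E (April 6, 2018), C (September 10, 2018).
A would otherwise be senior to C, so under the subordination agreement A and C exchange positions.

C, B, F, D, E, A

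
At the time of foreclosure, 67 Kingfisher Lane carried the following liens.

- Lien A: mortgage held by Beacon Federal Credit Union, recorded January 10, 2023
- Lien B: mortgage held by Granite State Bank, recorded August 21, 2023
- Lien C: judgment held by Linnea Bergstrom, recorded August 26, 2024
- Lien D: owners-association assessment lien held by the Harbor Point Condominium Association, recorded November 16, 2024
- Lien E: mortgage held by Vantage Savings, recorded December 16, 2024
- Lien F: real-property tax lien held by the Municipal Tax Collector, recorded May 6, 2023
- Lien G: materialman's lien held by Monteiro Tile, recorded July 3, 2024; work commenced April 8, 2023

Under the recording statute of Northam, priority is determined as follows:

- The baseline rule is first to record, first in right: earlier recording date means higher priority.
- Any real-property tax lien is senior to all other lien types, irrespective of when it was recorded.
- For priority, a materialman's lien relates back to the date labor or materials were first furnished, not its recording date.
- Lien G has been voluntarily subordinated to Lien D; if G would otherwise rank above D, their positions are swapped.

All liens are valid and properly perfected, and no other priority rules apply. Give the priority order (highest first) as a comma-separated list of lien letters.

Adjusting effective dates: G relates back to April 8, 2023 (work commenced).
As a real-property tax lien, F is senior to every other lien.
Among the remaining liens, by effective date: A (January 10, 2023), G (April 8, 2023), B (August 21, 2023), C (August 26, 2024), D (November 16, 2024), E (December 16, 2024).
The subordination applies — G was senior to D — so G and D swap.

F, A, D, B, C, G, E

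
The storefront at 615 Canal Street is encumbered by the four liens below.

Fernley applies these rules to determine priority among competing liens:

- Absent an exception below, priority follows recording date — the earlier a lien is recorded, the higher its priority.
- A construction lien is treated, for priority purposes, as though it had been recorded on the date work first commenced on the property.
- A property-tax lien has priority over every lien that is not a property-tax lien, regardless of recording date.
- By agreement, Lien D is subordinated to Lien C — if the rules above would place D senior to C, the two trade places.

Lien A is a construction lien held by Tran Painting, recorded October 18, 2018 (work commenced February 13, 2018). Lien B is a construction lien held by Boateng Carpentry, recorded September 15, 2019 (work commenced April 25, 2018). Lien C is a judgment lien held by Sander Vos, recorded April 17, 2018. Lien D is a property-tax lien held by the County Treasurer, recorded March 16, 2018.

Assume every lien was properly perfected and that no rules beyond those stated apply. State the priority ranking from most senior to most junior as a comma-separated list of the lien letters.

First, effective dates: A relates back to February 13, 2018 (work commenced); B is treated as recorded April 25, 2018, the work-commencement date.
D, as a property-tax lien, has superpriority and ranks first.
Remaining liens by effective date: A (February 13, 2018), C (April 17, 2018), B (April 25, 2018).
D is senior to C before the subordination, so the two trade places.

C, A, D, B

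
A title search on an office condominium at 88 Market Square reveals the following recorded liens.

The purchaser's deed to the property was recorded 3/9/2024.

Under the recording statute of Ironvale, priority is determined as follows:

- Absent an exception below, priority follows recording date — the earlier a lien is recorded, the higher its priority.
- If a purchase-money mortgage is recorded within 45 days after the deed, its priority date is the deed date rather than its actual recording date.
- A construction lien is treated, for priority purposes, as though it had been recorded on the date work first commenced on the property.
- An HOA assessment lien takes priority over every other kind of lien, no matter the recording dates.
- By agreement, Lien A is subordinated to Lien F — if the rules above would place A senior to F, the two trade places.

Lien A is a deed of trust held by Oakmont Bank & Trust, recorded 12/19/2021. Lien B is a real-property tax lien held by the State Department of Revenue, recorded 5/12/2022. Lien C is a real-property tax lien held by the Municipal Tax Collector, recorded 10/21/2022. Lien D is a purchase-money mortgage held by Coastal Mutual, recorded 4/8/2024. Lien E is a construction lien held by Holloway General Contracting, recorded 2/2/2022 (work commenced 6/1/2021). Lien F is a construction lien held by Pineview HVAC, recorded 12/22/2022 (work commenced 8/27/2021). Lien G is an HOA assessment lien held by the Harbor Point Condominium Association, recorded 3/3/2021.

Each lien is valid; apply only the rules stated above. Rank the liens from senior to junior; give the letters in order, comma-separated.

G, E, F, A, B, C, D

Adjusting effective dates: D's effective date is the deed date, 3/9/2024; E's effective date is 6/1/2021, when work began; F's effective date is 8/27/2021, when work began.
As an HOA assessment lien, G is senior to every other lien.
Among the remaining liens, by effective date: E (6/1/2021), F (8/27/2021), A (12/19/2021), B (5/12/2022), C (10/21/2022), D (3/9/2024).
Since A is not senior to F, the subordination leaves the order unchanged.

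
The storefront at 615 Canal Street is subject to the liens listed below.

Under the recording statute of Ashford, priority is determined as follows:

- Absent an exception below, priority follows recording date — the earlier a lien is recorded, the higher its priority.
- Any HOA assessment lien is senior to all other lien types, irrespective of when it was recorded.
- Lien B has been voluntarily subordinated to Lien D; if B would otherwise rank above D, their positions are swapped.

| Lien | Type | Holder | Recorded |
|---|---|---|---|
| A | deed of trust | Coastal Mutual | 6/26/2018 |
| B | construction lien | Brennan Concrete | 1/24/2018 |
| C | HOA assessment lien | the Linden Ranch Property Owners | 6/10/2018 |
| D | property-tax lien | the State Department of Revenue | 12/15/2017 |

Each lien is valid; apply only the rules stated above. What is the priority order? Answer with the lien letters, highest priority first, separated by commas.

C, D, B, A

As an HOA assessment lien, C is senior to every other lien.
The other liens, earliest effective date first: D (12/15/2017), B (1/24/2018), A (6/26/2018).
Since B is not senior to D, the subordination leaves the order unchanged.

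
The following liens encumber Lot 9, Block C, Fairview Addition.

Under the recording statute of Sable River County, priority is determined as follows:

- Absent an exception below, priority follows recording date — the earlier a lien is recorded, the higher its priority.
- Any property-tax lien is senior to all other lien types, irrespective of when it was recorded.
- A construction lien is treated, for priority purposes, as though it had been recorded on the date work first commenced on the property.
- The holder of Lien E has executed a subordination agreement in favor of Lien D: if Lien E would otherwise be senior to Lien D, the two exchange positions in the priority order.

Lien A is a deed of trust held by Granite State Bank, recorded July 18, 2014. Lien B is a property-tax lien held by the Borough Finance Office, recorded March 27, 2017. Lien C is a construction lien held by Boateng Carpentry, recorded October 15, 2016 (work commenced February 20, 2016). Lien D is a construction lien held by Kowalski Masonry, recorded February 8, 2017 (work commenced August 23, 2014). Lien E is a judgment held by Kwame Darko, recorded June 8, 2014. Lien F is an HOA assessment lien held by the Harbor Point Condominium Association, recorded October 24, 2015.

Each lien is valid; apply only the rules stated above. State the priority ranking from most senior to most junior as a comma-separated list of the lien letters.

B, D, A, E, F, C

Effective dates: C's effective date is February 20, 2016, when work began; D's effective date is August 23, 2014, when work began.
As a property-tax lien, B is senior to every other lien.
Remaining liens by effective date: E (June 8, 2014), A (July 18, 2014), D (August 23, 2014), F (October 24, 2015), C (February 20, 2016).
E is senior to D before the subordination, so the two trade places.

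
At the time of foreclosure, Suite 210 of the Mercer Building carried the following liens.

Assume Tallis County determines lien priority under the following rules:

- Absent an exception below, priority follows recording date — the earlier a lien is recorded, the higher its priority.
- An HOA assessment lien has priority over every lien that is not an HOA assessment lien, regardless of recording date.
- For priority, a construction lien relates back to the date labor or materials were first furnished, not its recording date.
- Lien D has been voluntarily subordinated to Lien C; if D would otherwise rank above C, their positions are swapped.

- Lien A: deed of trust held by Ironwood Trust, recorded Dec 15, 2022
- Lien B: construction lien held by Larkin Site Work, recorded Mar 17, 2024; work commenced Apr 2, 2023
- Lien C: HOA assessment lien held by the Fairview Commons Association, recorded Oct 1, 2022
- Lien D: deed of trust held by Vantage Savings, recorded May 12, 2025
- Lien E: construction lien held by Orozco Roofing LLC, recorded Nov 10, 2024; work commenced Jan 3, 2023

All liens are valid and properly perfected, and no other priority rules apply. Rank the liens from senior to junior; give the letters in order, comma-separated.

Effective dates after the stated exceptions: B relates back to Apr 2, 2023 (work commenced); E's effective date is Jan 3, 2023, when work began.
C is an HOA assessment lien, so it outranks all other liens regardless of date.
The other liens, earliest effective date first: A (Dec 15, 2022), E (Jan 3, 2023), B (Apr 2, 2023), D (May 12, 2025).
D is already junior to C, so the subordination agreement changes nothing.

C, A, E, B, D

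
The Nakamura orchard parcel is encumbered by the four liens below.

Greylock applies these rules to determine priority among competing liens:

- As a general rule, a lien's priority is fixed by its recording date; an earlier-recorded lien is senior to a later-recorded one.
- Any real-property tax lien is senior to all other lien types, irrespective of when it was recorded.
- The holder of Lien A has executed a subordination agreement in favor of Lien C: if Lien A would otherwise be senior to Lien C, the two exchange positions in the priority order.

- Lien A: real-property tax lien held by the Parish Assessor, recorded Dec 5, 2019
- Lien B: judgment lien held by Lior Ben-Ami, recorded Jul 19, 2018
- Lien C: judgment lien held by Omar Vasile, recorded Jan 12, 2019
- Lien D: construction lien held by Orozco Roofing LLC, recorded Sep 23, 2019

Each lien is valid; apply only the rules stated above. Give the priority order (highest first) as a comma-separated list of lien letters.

C, B, A, D

As a real-property tax lien, A is senior to every other lien.
The other liens, earliest effective date first: B (Jul 19, 2018), C (Jan 12, 2019), D (Sep 23, 2019).
The subordination applies — A was senior to C — so A and C swap.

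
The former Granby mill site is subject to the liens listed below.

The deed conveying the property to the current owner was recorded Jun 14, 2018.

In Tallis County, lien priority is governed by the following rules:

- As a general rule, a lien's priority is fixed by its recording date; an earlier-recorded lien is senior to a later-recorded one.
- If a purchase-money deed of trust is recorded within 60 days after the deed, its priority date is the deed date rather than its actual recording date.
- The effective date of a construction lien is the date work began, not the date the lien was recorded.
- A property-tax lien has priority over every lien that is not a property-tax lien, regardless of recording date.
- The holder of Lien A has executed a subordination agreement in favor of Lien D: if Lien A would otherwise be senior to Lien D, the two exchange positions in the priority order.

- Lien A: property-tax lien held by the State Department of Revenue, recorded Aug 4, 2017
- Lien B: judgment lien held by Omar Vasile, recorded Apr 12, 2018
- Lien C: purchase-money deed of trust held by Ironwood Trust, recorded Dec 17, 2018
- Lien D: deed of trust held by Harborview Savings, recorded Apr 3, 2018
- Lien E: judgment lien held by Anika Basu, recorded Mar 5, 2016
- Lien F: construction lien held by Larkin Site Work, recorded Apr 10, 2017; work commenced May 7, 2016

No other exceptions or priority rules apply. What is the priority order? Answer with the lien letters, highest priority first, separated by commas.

Effective dates: C missed the 60-day window (186 days after the deed), so its recording date stands; F's effective date is May 7, 2016, when work began.
As a property-tax lien, A is senior to every other lien.
Among the remaining liens, by effective date: E (Mar 5, 2016), F (May 7, 2016), D (Apr 3, 2018), B (Apr 12, 2018), C (Dec 17, 2018).
The subordination applies — A was senior to D — so A and D swap.

D, E, F, A, B, C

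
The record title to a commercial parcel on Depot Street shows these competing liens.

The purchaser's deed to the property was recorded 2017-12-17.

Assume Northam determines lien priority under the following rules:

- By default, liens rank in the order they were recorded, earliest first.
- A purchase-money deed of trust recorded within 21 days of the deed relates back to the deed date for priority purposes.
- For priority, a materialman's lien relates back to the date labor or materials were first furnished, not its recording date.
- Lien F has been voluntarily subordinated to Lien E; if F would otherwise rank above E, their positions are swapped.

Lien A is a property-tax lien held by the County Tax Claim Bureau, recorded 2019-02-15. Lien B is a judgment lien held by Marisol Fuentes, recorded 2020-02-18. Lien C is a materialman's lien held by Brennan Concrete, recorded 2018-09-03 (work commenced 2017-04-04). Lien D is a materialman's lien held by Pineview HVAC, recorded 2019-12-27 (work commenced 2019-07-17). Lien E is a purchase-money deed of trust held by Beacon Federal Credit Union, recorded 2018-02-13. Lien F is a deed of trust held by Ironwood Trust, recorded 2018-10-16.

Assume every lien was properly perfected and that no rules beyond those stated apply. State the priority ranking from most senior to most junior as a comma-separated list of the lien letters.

Effective dates: C is treated as recorded 2017-04-04, the work-commencement date; D is treated as recorded 2019-07-17, the work-commencement date; E was recorded 58 days after the deed, outside the 21-day window, so it keeps its recording date.
Sorted by effective date: C (2017-04-04), E (2018-02-13), F (2018-10-16), A (2019-02-15), D (2019-07-17), B (2020-02-18).
F is already junior to E, so the subordination agreement changes nothing.

C, E, F, A, D, B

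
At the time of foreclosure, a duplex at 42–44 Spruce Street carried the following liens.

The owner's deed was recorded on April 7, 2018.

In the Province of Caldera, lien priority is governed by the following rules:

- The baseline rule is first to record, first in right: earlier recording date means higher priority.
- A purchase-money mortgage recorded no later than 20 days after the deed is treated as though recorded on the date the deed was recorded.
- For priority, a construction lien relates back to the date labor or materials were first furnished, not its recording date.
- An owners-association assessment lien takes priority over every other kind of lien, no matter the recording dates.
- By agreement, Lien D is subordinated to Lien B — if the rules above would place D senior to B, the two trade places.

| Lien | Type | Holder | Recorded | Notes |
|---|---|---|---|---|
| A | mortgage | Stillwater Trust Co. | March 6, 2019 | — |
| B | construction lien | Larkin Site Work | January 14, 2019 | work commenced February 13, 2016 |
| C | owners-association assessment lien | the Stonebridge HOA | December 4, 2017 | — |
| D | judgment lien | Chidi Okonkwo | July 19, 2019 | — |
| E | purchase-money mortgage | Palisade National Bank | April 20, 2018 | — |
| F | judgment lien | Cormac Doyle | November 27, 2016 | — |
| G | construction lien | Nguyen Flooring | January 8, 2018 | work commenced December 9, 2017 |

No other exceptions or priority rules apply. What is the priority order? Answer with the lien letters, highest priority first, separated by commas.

C, B, F, G, E, A, D

Adjusting effective dates: B's effective date is February 13, 2016, when work began; E was recorded within the 20-day window, so its effective date is the deed date April 7, 2018; G relates back to December 9, 2017 (work commenced).
As an owners-association assessment lien, C is senior to every other lien.
Among the remaining liens, by effective date: B (February 13, 2016), F (November 27, 2016), G (December 9, 2017), E (April 7, 2018), A (March 6, 2019), D (July 19, 2019).
D already ranks below B; the subordination has no effect.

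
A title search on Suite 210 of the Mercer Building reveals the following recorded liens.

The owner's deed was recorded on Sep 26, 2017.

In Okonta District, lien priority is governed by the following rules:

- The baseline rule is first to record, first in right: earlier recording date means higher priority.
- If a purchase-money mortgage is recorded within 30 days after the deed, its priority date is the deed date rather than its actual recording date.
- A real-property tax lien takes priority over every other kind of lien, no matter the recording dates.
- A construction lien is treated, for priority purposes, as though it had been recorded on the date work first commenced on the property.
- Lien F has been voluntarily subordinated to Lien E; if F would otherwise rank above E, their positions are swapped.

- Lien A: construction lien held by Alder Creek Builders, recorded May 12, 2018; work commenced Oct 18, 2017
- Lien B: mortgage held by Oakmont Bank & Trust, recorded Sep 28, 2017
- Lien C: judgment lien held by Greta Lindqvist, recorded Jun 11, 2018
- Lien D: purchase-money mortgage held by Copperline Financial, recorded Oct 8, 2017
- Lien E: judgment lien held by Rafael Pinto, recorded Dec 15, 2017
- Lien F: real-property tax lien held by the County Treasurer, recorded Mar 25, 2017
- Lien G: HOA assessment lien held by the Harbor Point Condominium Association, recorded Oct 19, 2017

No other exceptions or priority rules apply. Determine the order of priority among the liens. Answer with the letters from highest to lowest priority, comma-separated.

Effective dates after the stated exceptions: A is treated as recorded Oct 18, 2017, the work-commencement date; D relates back to the deed date Sep 26, 2017.
F is a real-property tax lien, so it outranks all other liens regardless of date.
Among the remaining liens, by effective date: D (Sep 26, 2017), B (Sep 28, 2017), A (Oct 18, 2017), G (Oct 19, 2017), E (Dec 15, 2017), C (Jun 11, 2018).
F is senior to E before the subordination, so the two trade places.

E, D, B, A, G, F, C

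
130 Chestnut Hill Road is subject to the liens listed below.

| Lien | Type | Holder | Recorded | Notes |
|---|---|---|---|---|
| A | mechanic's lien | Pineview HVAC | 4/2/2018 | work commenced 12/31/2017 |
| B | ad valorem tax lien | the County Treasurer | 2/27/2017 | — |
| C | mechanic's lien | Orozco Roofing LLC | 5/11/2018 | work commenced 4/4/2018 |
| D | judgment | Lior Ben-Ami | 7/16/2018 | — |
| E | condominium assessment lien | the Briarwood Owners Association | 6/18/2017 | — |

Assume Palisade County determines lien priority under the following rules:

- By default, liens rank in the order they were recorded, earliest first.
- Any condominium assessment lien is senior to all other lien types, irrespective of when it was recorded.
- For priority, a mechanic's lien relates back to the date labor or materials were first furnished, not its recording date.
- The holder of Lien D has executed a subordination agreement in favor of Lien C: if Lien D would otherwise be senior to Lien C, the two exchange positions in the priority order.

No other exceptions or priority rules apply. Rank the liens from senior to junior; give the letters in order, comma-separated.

E, B, A, C, D

Effective dates: A's effective date is 12/31/2017, when work began; C's effective date is 4/4/2018, when work began.
E is a condominium assessment lien and takes priority over every other lien.
Ordering the rest by effective date: B (2/27/2017), A (12/31/2017), C (4/4/2018), D (7/16/2018).
D already ranks below C; the subordination has no effect.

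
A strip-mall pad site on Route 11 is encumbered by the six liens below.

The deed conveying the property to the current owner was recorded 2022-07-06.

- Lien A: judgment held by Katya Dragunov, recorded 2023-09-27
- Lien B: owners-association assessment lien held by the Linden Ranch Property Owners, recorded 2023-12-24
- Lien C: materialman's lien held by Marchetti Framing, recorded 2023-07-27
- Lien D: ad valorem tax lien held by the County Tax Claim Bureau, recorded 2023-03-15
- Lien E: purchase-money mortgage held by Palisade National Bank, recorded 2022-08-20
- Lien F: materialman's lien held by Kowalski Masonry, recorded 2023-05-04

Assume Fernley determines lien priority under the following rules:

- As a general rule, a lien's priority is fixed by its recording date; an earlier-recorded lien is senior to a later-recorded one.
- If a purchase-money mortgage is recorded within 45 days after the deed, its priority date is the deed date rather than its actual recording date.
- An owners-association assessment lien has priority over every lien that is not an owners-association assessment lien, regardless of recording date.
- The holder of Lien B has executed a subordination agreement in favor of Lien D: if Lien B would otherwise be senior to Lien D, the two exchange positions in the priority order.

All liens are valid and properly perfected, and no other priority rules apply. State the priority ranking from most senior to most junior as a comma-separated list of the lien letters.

First, effective dates: E relates back to the deed date 2022-07-06.
As an owners-association assessment lien, B is senior to every other lien.
Ordering the rest by effective date: E (2022-07-06), D (2023-03-15), F (2023-05-04), C (2023-07-27), A (2023-09-27).
The subordination applies — B was senior to D — so B and D swap.

D, E, B, F, C, A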